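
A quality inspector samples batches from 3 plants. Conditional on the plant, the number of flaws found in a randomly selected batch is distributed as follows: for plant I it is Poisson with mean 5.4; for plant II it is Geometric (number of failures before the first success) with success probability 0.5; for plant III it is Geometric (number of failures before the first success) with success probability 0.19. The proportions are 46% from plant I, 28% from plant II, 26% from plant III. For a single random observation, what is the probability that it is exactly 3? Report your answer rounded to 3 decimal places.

0.098

Conditional on each plant, P(X = 3): I: 0.118533; II: 0.0625; III: 0.100974.
By total probability, P(X = 3) = 0.46·0.118533 + 0.28·0.0625 + 0.26·0.100974 = 0.0982784.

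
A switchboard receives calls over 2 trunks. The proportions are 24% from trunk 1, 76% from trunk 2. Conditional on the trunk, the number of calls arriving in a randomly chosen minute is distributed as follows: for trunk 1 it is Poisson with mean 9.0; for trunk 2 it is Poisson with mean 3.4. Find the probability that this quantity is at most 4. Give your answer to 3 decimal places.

0.579

Conditional on each trunk, P(X ≤ 4): 1: 0.0549636; 2: 0.744182.
By total probability, P(X ≤ 4) = 0.24·0.0549636 + 0.76·0.744182 = 0.578769.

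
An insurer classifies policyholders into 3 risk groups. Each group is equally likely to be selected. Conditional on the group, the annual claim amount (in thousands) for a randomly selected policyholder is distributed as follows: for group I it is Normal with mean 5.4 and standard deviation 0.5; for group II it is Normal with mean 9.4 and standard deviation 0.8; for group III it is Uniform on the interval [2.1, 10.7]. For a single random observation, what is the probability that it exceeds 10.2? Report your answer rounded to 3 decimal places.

Conditional on each group, P(X > 10.2): I: 0; II: 0.158655; III: 0.0581395.
By total probability, P(X > 10.2) = 0.333333·0 + 0.333333·0.158655 + 0.333333·0.0581395 = 0.0722649.

0.072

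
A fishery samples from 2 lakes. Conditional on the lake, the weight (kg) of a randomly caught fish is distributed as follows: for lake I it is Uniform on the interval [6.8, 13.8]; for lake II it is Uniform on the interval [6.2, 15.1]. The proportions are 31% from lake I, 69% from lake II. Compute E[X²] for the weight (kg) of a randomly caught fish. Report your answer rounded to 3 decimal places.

116.970

For each component E[X²] = Var + (mean)², giving I: 110.173; II: 120.023.
Overall E[X²] = 0.31·110.173 + 0.69·120.023 = 116.97.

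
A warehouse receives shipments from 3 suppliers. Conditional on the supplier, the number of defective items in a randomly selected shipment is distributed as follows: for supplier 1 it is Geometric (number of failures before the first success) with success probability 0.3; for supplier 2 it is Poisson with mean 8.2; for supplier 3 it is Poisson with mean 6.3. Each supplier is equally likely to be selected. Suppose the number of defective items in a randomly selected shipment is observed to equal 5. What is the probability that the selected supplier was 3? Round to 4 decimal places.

0.5289

Likelihoods P(X=5 | ·): 1: 0.050421; 2: 0.0848542; 3: 0.151868.
Posterior ∝ prior × likelihood. Numerator for 3: 0.333333·0.151868 = 0.0506227.
Normalizing constant: 0.333333·0.050421 + 0.333333·0.0848542 + 0.333333·0.151868 = 0.0957144.
P(3 | observation) = 0.0506227 / 0.0957144 = 0.528893.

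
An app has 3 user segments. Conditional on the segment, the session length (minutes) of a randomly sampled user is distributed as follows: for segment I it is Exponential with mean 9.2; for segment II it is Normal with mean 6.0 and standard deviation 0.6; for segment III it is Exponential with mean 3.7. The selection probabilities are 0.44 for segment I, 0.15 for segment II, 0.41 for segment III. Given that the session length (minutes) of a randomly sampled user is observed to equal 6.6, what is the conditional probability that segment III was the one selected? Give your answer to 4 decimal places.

Likelihoods f(6.6 | ·): I: 0.0530461; II: 0.403285; III: 0.0454057.
Posterior ∝ prior × likelihood. Numerator for III: 0.41·0.0454057 = 0.0186164.
Normalizing constant: 0.44·0.0530461 + 0.15·0.403285 + 0.41·0.0454057 = 0.102449.
P(III | observation) = 0.0186164 / 0.102449 = 0.181713.

0.1817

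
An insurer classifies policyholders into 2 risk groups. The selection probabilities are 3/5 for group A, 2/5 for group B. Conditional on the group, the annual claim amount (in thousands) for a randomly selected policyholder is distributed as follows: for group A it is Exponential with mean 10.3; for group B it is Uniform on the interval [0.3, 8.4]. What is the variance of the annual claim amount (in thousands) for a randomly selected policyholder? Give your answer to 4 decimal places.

74.3376

Per component, A: μ=10.3, E[X²]=212.18; B: μ=4.35, E[X²]=24.39.
E[X] = 0.6·10.3 + 0.4·4.35 = 7.92.
E[X²] = 0.6·212.18 + 0.4·24.39 = 137.064.
Var(X) = E[X²] − (E[X])² = 137.064 − 62.7264 = 74.3376.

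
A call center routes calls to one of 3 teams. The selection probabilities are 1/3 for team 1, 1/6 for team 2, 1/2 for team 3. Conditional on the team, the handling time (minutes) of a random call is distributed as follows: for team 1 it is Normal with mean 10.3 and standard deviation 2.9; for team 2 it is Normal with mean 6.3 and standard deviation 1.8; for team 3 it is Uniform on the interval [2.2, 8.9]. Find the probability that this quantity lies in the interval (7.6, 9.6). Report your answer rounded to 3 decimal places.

0.207

Conditional on each team, P(7.6 < X < 9.6): 1: 0.228713; 2: 0.201702; 3: 0.19403.
By total probability, P(7.6 < X < 9.6) = 0.333333·0.228713 + 0.166667·0.201702 + 0.5·0.19403 = 0.20687.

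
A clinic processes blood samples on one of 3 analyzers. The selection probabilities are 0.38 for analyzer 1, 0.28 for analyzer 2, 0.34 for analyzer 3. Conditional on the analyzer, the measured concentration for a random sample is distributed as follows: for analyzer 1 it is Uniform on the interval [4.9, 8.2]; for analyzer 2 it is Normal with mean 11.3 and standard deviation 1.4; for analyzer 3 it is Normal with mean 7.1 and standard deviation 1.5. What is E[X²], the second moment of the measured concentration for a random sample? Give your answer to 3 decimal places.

For each component E[X²] = Var + (mean)², giving 1: 43.81; 2: 129.65; 3: 52.66.
Overall E[X²] = 0.38·43.81 + 0.28·129.65 + 0.34·52.66 = 70.8542.

70.854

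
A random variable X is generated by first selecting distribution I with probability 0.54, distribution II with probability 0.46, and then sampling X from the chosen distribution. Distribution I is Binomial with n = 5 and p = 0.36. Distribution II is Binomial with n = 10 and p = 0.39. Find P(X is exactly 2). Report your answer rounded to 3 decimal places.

0.244

Conditional on each component, P(X = 2): I: 0.339739; II: 0.131214.
By total probability, P(X = 2) = 0.54·0.339739 + 0.46·0.131214 = 0.243817.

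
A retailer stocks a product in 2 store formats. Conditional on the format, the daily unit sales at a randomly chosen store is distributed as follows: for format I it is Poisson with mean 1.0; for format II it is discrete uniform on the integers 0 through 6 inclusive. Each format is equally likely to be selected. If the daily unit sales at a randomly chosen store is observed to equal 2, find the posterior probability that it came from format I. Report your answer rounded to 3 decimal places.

Likelihoods P(X=2 | ·): I: 0.18394; II: 0.142857.
Posterior ∝ prior × likelihood. Numerator for I: 0.5·0.18394 = 0.0919699.
Normalizing constant: 0.5·0.18394 + 0.5·0.142857 = 0.163398.
P(I | observation) = 0.0919699 / 0.163398 = 0.562856.

0.563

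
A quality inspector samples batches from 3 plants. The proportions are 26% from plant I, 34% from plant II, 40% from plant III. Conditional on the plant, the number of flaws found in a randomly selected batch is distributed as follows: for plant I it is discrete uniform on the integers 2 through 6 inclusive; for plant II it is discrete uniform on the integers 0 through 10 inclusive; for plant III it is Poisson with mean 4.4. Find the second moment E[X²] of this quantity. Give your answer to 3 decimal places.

26.084

For each component E[X²] = Var + (mean)², giving I: 18; II: 35; III: 23.76.
Overall E[X²] = 0.26·18 + 0.34·35 + 0.4·23.76 = 26.084.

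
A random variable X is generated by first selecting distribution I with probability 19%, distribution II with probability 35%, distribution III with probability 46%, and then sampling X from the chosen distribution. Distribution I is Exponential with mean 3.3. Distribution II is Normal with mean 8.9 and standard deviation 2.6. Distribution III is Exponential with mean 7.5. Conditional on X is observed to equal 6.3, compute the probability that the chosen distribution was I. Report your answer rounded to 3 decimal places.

Likelihoods f(6.3 | ·): I: 0.0449137; II: 0.0930657; III: 0.0575614.
Posterior ∝ prior × likelihood. Numerator for I: 0.19·0.0449137 = 0.00853359.
Normalizing constant: 0.19·0.0449137 + 0.35·0.0930657 + 0.46·0.0575614 = 0.0675848.
P(I | observation) = 0.00853359 / 0.0675848 = 0.126265.

0.126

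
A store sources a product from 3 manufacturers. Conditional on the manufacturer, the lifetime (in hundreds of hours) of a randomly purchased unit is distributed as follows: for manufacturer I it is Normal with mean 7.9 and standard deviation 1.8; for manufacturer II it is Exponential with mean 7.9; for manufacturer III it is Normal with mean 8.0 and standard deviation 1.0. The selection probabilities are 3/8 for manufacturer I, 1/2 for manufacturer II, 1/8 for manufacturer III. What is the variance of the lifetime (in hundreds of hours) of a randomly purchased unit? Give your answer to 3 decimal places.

Per component, I: μ=7.9, E[X²]=65.65; II: μ=7.9, E[X²]=124.82; III: μ=8, E[X²]=65.
E[X] = 0.375·7.9 + 0.5·7.9 + 0.125·8 = 7.9125.
E[X²] = 0.375·65.65 + 0.5·124.82 + 0.125·65 = 95.1538.
Var(X) = E[X²] − (E[X])² = 95.1538 − 62.6077 = 32.5461.

32.546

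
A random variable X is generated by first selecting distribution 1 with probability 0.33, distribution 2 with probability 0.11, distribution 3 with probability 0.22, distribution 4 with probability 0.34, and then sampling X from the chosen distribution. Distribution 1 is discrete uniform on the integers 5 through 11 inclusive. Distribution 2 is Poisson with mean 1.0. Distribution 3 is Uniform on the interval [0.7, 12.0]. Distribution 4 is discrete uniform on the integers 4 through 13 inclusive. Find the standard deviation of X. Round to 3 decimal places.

Per component, 1: μ=8, E[X²]=68; 2: μ=1, E[X²]=2; 3: μ=6.35, E[X²]=50.9633; 4: μ=8.5, E[X²]=80.5.
E[X] = 0.33·8 + 0.11·1 + 0.22·6.35 + 0.34·8.5 = 7.037.
E[X²] = 0.33·68 + 0.11·2 + 0.22·50.9633 + 0.34·80.5 = 61.2419.
Var(X) = E[X²] − (E[X])² = 61.2419 − 49.5194 = 11.7226.
SD(X) = √11.7226 = 3.42382.

3.424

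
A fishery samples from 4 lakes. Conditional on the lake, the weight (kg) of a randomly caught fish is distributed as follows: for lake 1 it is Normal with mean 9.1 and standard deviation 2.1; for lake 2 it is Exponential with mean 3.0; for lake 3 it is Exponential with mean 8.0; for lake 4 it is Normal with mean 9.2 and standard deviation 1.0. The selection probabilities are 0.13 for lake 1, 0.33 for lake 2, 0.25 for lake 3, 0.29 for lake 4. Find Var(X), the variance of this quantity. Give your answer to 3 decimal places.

Per component, 1: μ=9.1, E[X²]=87.22; 2: μ=3, E[X²]=18; 3: μ=8, E[X²]=128; 4: μ=9.2, E[X²]=85.64.
E[X] = 0.13·9.1 + 0.33·3 + 0.25·8 + 0.29·9.2 = 6.841.
E[X²] = 0.13·87.22 + 0.33·18 + 0.25·128 + 0.29·85.64 = 74.1142.
Var(X) = E[X²] − (E[X])² = 74.1142 − 46.7993 = 27.3149.

27.315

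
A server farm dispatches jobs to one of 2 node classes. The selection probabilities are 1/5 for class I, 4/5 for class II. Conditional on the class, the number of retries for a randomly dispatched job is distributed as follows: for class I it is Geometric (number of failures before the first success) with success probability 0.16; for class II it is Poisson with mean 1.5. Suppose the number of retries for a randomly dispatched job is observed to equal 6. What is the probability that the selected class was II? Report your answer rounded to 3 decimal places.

0.201

Likelihoods P(X=6 | ·): I: 0.0562077; II: 0.00352999.
Posterior ∝ prior × likelihood. Numerator for II: 0.8·0.00352999 = 0.00282399.
Normalizing constant: 0.2·0.0562077 + 0.8·0.00352999 = 0.0140655.
P(II | observation) = 0.00282399 / 0.0140655 = 0.200774.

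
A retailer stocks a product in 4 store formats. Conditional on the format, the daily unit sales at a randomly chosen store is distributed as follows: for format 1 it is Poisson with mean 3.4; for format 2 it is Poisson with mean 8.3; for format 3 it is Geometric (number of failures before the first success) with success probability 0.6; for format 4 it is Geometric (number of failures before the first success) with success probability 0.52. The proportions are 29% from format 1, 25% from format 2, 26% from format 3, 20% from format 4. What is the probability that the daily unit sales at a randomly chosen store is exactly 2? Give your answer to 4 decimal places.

0.1070

Conditional on each format, P(X = 2): 1: 0.192898; 2: 0.00856016; 3: 0.096; 4: 0.119808.
By total probability, P(X = 2) = 0.29·0.192898 + 0.25·0.00856016 + 0.26·0.096 + 0.2·0.119808 = 0.107002.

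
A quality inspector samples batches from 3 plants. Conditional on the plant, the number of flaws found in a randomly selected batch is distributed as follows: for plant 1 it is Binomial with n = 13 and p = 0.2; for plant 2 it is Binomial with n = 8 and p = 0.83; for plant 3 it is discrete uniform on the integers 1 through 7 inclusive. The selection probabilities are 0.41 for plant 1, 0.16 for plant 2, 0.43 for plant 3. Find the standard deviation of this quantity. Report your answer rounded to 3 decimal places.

2.156

Per component, 1: μ=2.6, E[X²]=8.84; 2: μ=6.64, E[X²]=45.2184; 3: μ=4, E[X²]=20.
E[X] = 0.41·2.6 + 0.16·6.64 + 0.43·4 = 3.8484.
E[X²] = 0.41·8.84 + 0.16·45.2184 + 0.43·20 = 19.4593.
Var(X) = E[X²] − (E[X])² = 19.4593 − 14.8102 = 4.64916.
SD(X) = √4.64916 = 2.15619.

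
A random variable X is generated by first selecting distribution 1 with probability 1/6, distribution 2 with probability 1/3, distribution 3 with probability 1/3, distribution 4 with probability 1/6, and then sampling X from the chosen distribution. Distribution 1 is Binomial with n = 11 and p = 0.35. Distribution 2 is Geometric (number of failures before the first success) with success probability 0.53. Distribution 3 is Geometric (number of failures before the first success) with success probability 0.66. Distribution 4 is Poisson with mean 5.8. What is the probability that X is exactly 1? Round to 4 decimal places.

0.1694

Conditional on each component, P(X = 1): 1: 0.0518316; 2: 0.2491; 3: 0.2244; 4: 0.0175598.
By total probability, P(X = 1) = 0.166667·0.0518316 + 0.333333·0.2491 + 0.333333·0.2244 + 0.166667·0.0175598 = 0.169399.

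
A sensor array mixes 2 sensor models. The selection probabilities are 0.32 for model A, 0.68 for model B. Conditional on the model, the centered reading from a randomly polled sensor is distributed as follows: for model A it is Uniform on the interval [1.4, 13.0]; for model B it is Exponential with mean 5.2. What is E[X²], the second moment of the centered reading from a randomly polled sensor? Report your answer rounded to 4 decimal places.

56.9515

For each component E[X²] = Var + (mean)², giving A: 63.0533; B: 54.08.
Overall E[X²] = 0.32·63.0533 + 0.68·54.08 = 56.9515.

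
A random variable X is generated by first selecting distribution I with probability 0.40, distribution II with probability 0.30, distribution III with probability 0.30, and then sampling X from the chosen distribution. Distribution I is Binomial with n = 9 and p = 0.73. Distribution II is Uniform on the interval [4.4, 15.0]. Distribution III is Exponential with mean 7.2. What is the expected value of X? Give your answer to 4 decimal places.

Component means — I: 6.57; II: 9.7; III: 7.2.
E[X] = 0.4·6.57 + 0.3·9.7 + 0.3·7.2 = 7.698.

7.6980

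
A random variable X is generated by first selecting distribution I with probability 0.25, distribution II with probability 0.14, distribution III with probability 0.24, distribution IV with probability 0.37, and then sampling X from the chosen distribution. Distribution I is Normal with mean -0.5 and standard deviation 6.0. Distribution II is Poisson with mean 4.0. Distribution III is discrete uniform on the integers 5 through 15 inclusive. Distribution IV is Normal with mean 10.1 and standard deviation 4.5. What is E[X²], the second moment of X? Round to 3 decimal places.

For each component E[X²] = Var + (mean)², giving I: 36.25; II: 20; III: 110; IV: 122.26.
Overall E[X²] = 0.25·36.25 + 0.14·20 + 0.24·110 + 0.37·122.26 = 83.4987.

83.499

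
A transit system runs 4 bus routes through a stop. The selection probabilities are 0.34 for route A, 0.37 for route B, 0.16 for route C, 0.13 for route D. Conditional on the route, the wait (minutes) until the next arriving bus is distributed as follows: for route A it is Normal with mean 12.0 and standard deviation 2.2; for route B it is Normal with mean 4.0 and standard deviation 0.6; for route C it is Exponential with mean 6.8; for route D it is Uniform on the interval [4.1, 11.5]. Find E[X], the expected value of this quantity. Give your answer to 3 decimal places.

Component means — A: 12; B: 4; C: 6.8; D: 7.8.
E[X] = 0.34·12 + 0.37·4 + 0.16·6.8 + 0.13·7.8 = 7.662.

7.662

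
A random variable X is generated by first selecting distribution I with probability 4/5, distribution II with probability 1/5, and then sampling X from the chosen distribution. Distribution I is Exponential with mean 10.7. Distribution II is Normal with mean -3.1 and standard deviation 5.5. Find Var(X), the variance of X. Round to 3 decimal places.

Per component, I: μ=10.7, E[X²]=228.98; II: μ=-3.1, E[X²]=39.86.
E[X] = 0.8·10.7 + 0.2·-3.1 = 7.94.
E[X²] = 0.8·228.98 + 0.2·39.86 = 191.156.
Var(X) = E[X²] − (E[X])² = 191.156 − 63.0436 = 128.112.

128.112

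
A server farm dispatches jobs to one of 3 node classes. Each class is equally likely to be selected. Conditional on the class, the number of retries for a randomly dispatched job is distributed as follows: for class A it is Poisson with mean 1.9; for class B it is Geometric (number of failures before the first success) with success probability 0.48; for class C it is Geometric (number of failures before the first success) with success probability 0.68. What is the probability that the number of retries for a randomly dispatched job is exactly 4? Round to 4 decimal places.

Conditional on each class, P(X = 4): A: 0.0812164; B: 0.0350958; C: 0.00713032.
By total probability, P(X = 4) = 0.333333·0.0812164 + 0.333333·0.0350958 + 0.333333·0.00713032 = 0.0411475.

0.0411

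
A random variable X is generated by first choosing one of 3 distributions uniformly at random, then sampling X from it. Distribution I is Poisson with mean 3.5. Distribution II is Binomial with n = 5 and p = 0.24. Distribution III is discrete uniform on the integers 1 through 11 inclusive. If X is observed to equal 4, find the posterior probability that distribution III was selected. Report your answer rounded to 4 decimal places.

0.3110

Likelihoods P(X=4 | ·): I: 0.188812; II: 0.0126075; III: 0.0909091.
Posterior ∝ prior × likelihood. Numerator for III: 0.333333·0.0909091 = 0.030303.
Normalizing constant: 0.333333·0.188812 + 0.333333·0.0126075 + 0.333333·0.0909091 = 0.097443.
P(III | observation) = 0.030303 / 0.097443 = 0.310982.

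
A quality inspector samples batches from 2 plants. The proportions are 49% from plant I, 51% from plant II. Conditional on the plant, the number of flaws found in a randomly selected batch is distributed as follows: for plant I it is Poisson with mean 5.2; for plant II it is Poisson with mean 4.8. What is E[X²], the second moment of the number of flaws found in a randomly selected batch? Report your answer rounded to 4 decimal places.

For each component E[X²] = Var + (mean)², giving I: 32.24; II: 27.84.
Overall E[X²] = 0.49·32.24 + 0.51·27.84 = 29.996.

29.9960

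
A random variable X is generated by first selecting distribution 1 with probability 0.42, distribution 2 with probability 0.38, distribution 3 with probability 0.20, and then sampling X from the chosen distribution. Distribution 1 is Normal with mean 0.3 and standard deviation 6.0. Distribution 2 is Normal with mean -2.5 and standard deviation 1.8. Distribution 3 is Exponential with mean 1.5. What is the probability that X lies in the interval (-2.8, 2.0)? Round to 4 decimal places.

Conditional on each component, P(-2.8 < X < 2.0): 1: 0.308845; 2: 0.559974; 3: 0.736403.
By total probability, P(-2.8 < X < 2.0) = 0.42·0.308845 + 0.38·0.559974 + 0.2·0.736403 = 0.489786.

0.4898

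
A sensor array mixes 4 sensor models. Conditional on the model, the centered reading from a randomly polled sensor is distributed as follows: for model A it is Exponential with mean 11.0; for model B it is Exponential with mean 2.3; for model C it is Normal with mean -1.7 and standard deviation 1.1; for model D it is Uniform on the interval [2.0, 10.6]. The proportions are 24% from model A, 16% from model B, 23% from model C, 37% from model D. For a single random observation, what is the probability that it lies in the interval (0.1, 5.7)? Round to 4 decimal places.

Conditional on each model, P(0.1 < X < 5.7): A: 0.395348; B: 0.873564; C: 0.0508818; D: 0.430233.
By total probability, P(0.1 < X < 5.7) = 0.24·0.395348 + 0.16·0.873564 + 0.23·0.0508818 + 0.37·0.430233 = 0.405543.

0.4055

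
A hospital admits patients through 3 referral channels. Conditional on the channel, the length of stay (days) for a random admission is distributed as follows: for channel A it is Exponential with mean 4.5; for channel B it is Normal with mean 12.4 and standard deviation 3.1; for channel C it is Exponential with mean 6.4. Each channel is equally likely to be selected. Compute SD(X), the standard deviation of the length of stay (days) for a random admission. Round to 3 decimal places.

5.911

Per component, A: μ=4.5, E[X²]=40.5; B: μ=12.4, E[X²]=163.37; C: μ=6.4, E[X²]=81.92.
E[X] = 0.333333·4.5 + 0.333333·12.4 + 0.333333·6.4 = 7.76667.
E[X²] = 0.333333·40.5 + 0.333333·163.37 + 0.333333·81.92 = 95.2633.
Var(X) = E[X²] − (E[X])² = 95.2633 − 60.3211 = 34.9422.
SD(X) = √34.9422 = 5.91119.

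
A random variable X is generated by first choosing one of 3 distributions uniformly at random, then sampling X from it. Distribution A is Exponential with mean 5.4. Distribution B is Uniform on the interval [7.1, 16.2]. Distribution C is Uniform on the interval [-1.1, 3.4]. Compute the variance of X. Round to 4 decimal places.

31.1800

Per component, A: μ=5.4, E[X²]=58.32; B: μ=11.65, E[X²]=142.623; C: μ=1.15, E[X²]=3.01.
E[X] = 0.333333·5.4 + 0.333333·11.65 + 0.333333·1.15 = 6.06667.
E[X²] = 0.333333·58.32 + 0.333333·142.623 + 0.333333·3.01 = 67.9844.
Var(X) = E[X²] − (E[X])² = 67.9844 − 36.8044 = 31.18.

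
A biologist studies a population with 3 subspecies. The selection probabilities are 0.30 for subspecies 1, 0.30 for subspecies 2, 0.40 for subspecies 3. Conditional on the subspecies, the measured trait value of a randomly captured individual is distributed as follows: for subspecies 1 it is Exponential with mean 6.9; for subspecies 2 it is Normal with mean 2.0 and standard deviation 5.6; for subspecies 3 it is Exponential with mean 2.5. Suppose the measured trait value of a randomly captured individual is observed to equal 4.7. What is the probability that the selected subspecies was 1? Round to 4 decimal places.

0.3362

Likelihoods f(4.7 | ·): 1: 0.0733377; 2: 0.0634225; 3: 0.061036.
Posterior ∝ prior × likelihood. Numerator for 1: 0.3·0.0733377 = 0.0220013.
Normalizing constant: 0.3·0.0733377 + 0.3·0.0634225 + 0.4·0.061036 = 0.0654425.
P(1 | observation) = 0.0220013 / 0.0654425 = 0.336193.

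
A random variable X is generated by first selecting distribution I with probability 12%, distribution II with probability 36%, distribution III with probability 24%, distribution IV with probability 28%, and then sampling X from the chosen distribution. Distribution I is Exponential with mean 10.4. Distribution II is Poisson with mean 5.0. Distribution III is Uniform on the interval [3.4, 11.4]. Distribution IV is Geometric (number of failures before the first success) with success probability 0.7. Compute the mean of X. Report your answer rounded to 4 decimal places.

4.9440

Component means — I: 10.4; II: 5; III: 7.4; IV: 0.428571.
E[X] = 0.12·10.4 + 0.36·5 + 0.24·7.4 + 0.28·0.428571 = 4.944.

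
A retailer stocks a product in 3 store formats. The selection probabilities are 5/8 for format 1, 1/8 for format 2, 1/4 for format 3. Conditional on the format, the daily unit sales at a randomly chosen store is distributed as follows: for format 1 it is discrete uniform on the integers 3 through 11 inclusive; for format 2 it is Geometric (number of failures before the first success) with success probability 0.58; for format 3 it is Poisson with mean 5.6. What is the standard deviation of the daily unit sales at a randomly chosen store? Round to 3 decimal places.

Per component, 1: μ=7, E[X²]=55.6667; 2: μ=0.724138, E[X²]=1.77289; 3: μ=5.6, E[X²]=36.96.
E[X] = 0.625·7 + 0.125·0.724138 + 0.25·5.6 = 5.86552.
E[X²] = 0.625·55.6667 + 0.125·1.77289 + 0.25·36.96 = 44.2533.
Var(X) = E[X²] − (E[X])² = 44.2533 − 34.4043 = 9.84899.
SD(X) = √9.84899 = 3.13831.

3.138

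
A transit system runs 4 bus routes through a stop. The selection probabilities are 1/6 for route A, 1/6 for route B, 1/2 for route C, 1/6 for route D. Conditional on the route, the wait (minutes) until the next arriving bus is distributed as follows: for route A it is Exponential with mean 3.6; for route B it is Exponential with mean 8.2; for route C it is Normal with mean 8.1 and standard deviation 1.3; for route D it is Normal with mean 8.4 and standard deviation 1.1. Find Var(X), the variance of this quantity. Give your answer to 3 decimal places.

17.338

Per component, A: μ=3.6, E[X²]=25.92; B: μ=8.2, E[X²]=134.48; C: μ=8.1, E[X²]=67.3; D: μ=8.4, E[X²]=71.77.
E[X] = 0.166667·3.6 + 0.166667·8.2 + 0.5·8.1 + 0.166667·8.4 = 7.41667.
E[X²] = 0.166667·25.92 + 0.166667·134.48 + 0.5·67.3 + 0.166667·71.77 = 72.345.
Var(X) = E[X²] − (E[X])² = 72.345 − 55.0069 = 17.3381.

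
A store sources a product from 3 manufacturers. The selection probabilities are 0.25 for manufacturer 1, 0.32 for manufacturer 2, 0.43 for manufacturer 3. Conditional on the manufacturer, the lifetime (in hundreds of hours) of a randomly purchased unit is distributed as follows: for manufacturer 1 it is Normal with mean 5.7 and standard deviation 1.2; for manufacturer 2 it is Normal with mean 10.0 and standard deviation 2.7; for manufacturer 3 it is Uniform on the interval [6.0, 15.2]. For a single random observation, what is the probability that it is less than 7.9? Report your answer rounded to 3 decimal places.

0.400

Conditional on each manufacturer, P(X < 7.9): 1: 0.966623; 2: 0.21835; 3: 0.206522.
By total probability, P(X < 7.9) = 0.25·0.966623 + 0.32·0.21835 + 0.43·0.206522 = 0.400332.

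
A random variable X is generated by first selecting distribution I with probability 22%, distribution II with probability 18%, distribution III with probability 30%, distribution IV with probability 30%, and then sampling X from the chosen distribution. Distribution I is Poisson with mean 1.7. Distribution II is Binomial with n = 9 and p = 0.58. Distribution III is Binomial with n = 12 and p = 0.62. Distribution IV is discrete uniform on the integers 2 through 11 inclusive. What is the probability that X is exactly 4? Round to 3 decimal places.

0.087

Conditional on each component, P(X = 4): I: 0.0635746; II: 0.18635; III: 0.031801; IV: 0.1.
By total probability, P(X = 4) = 0.22·0.0635746 + 0.18·0.18635 + 0.3·0.031801 + 0.3·0.1 = 0.0870697.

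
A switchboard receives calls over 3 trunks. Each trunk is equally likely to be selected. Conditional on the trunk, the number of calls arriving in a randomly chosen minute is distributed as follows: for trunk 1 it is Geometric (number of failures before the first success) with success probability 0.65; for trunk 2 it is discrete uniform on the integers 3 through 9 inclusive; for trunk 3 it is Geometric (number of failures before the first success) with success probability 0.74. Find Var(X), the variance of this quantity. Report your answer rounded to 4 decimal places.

Per component, 1: μ=0.538462, E[X²]=1.11834; 2: μ=6, E[X²]=40; 3: μ=0.351351, E[X²]=0.598247.
E[X] = 0.333333·0.538462 + 0.333333·6 + 0.333333·0.351351 = 2.2966.
E[X²] = 0.333333·1.11834 + 0.333333·40 + 0.333333·0.598247 = 13.9055.
Var(X) = E[X²] − (E[X])² = 13.9055 − 5.27439 = 8.63114.

8.6311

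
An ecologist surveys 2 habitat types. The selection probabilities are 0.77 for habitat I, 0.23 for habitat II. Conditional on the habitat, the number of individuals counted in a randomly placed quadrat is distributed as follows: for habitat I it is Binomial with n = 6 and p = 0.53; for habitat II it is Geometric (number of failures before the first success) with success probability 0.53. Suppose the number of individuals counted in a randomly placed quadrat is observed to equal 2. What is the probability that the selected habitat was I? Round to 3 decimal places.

0.855

Likelihoods P(X=2 | ·): I: 0.205605; II: 0.117077.
Posterior ∝ prior × likelihood. Numerator for I: 0.77·0.205605 = 0.158316.
Normalizing constant: 0.77·0.205605 + 0.23·0.117077 = 0.185244.
P(I | observation) = 0.158316 / 0.185244 = 0.854636.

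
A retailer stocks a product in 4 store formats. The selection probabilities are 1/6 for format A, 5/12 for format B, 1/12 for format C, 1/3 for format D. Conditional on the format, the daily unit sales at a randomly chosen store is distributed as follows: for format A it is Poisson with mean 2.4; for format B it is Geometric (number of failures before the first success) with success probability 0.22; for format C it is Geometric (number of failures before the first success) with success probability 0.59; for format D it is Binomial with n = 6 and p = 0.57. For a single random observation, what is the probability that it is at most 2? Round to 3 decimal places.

0.466

Conditional on each format, P(X ≤ 2): A: 0.569709; B: 0.525448; C: 0.931079; D: 0.223214.
By total probability, P(X ≤ 2) = 0.166667·0.569709 + 0.416667·0.525448 + 0.0833333·0.931079 + 0.333333·0.223214 = 0.465883.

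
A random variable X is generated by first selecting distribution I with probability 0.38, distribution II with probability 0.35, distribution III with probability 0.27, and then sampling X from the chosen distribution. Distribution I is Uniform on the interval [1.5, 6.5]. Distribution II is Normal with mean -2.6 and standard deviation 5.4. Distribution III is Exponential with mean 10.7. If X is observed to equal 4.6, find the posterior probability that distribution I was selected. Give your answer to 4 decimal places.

0.7375

Likelihoods f(4.6 | ·): I: 0.2; II: 0.0303722; III: 0.0608009.
Posterior ∝ prior × likelihood. Numerator for I: 0.38·0.2 = 0.076.
Normalizing constant: 0.38·0.2 + 0.35·0.0303722 + 0.27·0.0608009 = 0.103047.
P(I | observation) = 0.076 / 0.103047 = 0.737531.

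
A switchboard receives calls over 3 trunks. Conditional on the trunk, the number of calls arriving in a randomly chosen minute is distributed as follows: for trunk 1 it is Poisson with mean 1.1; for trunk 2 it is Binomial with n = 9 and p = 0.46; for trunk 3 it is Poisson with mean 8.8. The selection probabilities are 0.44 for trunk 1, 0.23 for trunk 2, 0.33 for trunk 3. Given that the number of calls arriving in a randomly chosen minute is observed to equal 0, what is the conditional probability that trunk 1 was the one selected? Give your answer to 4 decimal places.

0.9936

Likelihoods P(X=0 | ·): 1: 0.332871; 2: 0.00390431; 3: 0.000150733.
Posterior ∝ prior × likelihood. Numerator for 1: 0.44·0.332871 = 0.146463.
Normalizing constant: 0.44·0.332871 + 0.23·0.00390431 + 0.33·0.000150733 = 0.147411.
P(1 | observation) = 0.146463 / 0.147411 = 0.993571.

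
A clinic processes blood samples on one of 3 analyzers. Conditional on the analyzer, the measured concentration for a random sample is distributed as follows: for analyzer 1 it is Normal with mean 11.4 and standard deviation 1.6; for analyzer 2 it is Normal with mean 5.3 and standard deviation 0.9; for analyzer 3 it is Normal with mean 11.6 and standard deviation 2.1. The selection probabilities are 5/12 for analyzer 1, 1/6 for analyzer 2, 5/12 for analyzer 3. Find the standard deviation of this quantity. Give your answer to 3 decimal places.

Per component, 1: μ=11.4, E[X²]=132.52; 2: μ=5.3, E[X²]=28.9; 3: μ=11.6, E[X²]=138.97.
E[X] = 0.416667·11.4 + 0.166667·5.3 + 0.416667·11.6 = 10.4667.
E[X²] = 0.416667·132.52 + 0.166667·28.9 + 0.416667·138.97 = 117.938.
Var(X) = E[X²] − (E[X])² = 117.938 − 109.551 = 8.38639.
SD(X) = √8.38639 = 2.89593.

2.896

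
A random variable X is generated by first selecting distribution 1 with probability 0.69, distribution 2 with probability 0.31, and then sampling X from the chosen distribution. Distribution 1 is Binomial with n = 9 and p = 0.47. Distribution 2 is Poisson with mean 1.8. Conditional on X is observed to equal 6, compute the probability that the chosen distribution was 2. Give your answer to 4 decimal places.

0.0254

Likelihoods P(X=6 | ·): 1: 0.134801; 2: 0.00780859.
Posterior ∝ prior × likelihood. Numerator for 2: 0.31·0.00780859 = 0.00242066.
Normalizing constant: 0.69·0.134801 + 0.31·0.00780859 = 0.0954336.
P(2 | observation) = 0.00242066 / 0.0954336 = 0.0253649.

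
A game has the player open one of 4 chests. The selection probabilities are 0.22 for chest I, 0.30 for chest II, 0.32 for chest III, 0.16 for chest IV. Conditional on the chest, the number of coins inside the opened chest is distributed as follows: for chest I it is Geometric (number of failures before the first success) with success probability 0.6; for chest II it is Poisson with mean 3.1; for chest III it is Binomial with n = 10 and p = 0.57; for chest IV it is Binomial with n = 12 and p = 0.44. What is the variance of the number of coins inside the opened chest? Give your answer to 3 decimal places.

Per component, I: μ=0.666667, E[X²]=1.55556; II: μ=3.1, E[X²]=12.71; III: μ=5.7, E[X²]=34.941; IV: μ=5.28, E[X²]=30.8352.
E[X] = 0.22·0.666667 + 0.3·3.1 + 0.32·5.7 + 0.16·5.28 = 3.74547.
E[X²] = 0.22·1.55556 + 0.3·12.71 + 0.32·34.941 + 0.16·30.8352 = 20.27.
Var(X) = E[X²] − (E[X])² = 20.27 − 14.0285 = 6.24145.

6.241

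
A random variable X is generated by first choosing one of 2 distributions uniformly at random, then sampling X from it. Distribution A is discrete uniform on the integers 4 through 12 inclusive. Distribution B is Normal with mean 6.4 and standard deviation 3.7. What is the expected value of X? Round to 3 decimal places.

7.200

Component means — A: 8; B: 6.4.
E[X] = 0.5·8 + 0.5·6.4 = 7.2.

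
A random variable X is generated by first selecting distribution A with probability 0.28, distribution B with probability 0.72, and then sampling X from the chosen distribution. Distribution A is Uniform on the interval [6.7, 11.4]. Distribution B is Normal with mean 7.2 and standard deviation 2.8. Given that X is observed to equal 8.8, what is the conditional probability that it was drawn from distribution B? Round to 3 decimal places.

0.594

Likelihoods f(8.8 | ·): A: 0.212766; B: 0.121017.
Posterior ∝ prior × likelihood. Numerator for B: 0.72·0.121017 = 0.0871323.
Normalizing constant: 0.28·0.212766 + 0.72·0.121017 = 0.146707.
P(B | observation) = 0.0871323 / 0.146707 = 0.593922.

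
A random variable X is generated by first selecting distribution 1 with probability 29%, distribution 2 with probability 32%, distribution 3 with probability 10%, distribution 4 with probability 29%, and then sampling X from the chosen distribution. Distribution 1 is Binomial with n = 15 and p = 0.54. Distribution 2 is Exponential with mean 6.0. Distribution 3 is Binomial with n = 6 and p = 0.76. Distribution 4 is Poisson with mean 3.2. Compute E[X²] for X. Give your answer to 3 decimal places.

For each component E[X²] = Var + (mean)², giving 1: 69.336; 2: 72; 3: 21.888; 4: 13.44.
Overall E[X²] = 0.29·69.336 + 0.32·72 + 0.1·21.888 + 0.29·13.44 = 49.2338.

49.234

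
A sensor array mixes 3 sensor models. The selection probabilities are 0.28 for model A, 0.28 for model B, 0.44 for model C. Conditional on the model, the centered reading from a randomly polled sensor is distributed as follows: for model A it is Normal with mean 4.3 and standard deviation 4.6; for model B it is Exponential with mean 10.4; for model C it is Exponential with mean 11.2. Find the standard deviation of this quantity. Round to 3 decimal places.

Per component, A: μ=4.3, E[X²]=39.65; B: μ=10.4, E[X²]=216.32; C: μ=11.2, E[X²]=250.88.
E[X] = 0.28·4.3 + 0.28·10.4 + 0.44·11.2 = 9.044.
E[X²] = 0.28·39.65 + 0.28·216.32 + 0.44·250.88 = 182.059.
Var(X) = E[X²] − (E[X])² = 182.059 − 81.7939 = 100.265.
SD(X) = √100.265 = 10.0132.

10.013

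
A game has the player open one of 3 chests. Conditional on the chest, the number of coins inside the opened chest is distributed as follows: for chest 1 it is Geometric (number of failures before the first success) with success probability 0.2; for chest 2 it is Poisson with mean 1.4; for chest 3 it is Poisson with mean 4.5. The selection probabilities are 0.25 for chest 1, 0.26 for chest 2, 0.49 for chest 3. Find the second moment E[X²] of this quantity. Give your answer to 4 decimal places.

For each component E[X²] = Var + (mean)², giving 1: 36; 2: 3.36; 3: 24.75.
Overall E[X²] = 0.25·36 + 0.26·3.36 + 0.49·24.75 = 22.0011.

22.0011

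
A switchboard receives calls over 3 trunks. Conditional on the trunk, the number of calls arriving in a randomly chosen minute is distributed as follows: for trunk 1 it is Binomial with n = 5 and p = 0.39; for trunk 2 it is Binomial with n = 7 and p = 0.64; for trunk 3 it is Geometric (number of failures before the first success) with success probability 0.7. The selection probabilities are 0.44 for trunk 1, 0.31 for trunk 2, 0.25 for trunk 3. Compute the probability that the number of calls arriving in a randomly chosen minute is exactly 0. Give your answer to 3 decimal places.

0.212

Conditional on each trunk, P(X = 0): 1: 0.0844596; 2: 0.000783642; 3: 0.7.
By total probability, P(X = 0) = 0.44·0.0844596 + 0.31·0.000783642 + 0.25·0.7 = 0.212405.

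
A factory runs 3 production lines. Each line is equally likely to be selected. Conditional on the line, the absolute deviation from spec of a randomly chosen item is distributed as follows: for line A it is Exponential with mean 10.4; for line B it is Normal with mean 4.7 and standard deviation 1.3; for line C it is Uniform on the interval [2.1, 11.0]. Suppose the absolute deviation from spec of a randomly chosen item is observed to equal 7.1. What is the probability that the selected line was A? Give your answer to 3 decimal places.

Likelihoods f(7.1 | ·): A: 0.0485822; B: 0.05583; C: 0.11236.
Posterior ∝ prior × likelihood. Numerator for A: 0.333333·0.0485822 = 0.0161941.
Normalizing constant: 0.333333·0.0485822 + 0.333333·0.05583 + 0.333333·0.11236 = 0.0722572.
P(A | observation) = 0.0161941 / 0.0722572 = 0.224117.

0.224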